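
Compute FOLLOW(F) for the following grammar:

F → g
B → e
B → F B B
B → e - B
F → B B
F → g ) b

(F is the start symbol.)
{ $, 'e', 'g' }

F is the start symbol, so $ ∈ FOLLOW(F).
In B → F B B: F is followed by B B, add FIRST(B B) \ {ε} = { 'e', 'g' }

Taking the union: FOLLOW(F) = { $, 'e', 'g' }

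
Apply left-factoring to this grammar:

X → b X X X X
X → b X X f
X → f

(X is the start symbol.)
Left-factoring transforms A → αβ₁ | αβ₂ into A → αA' and A' → β₁ | β₂
(α is the longest common prefix among the alternatives). Repeat until
no nonterminal has two alternatives with a common prefix.

Round 1: X has alternatives sharing prefix 'b X X'. Introduce X': X → b X X X'
  Add: X' → X X
  Add: X' → f

No remaining common prefixes — done.

Resulting grammar:
X → b X X X'
X' → X X
X' → f
X → f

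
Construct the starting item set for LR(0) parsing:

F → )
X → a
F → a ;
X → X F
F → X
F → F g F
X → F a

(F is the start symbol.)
{ [F → . )], [F → . F g F], [F → . X], [F → . a ;], [F' → . F], [X → . F a], [X → . X F], [X → . a] }

First, augment the grammar with F' → F
I₀ = CLOSURE({ [F' → . F] }):
  [F' → . F] has the dot before F: add [F → . )], [F → . a ;], [F → . X], [F → . F g F]
  [F → . X] has the dot before X: add [X → . a], [X → . X F], [X → . F a]
No further items can be added.

I₀ = { [F → . )], [F → . F g F], [F → . X], [F → . a ;], [F' → . F], [X → . F a], [X → . X F], [X → . a] }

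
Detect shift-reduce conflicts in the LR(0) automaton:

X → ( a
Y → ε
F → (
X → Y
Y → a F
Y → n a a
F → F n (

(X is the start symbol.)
Yes — I0: [Y → .] vs [X → . ( a]; I9: [Y → a F .] vs [F → F . n (]

Augment with X' → X and build the canonical LR(0) collection (I0 = CLOSURE({[X' → . X]}), then GOTO on every symbol after a dot until no new states appear). It has 13 states:
  I0: { [X → . ( a], [X → . Y], [X' → . X], [Y → . a F], [Y → . n a a], [Y → .] }  — shift, reduce
  I1: { [X → ( . a] }  — shift
  I2: { [X' → X .] }  — accept
  I3: { [X → Y .] }  — reduce
  I4: { [F → . (], [F → . F n (], [Y → a . F] }  — shift
  I5: { [Y → n . a a] }  — shift
  I6: { [Y → n a . a] }  — shift
  I7: { [Y → n a a .] }  — reduce
  I8: { [F → ( .] }  — reduce
  I9: { [F → F . n (], [Y → a F .] }  — shift, reduce
  I10: { [F → F n . (] }  — shift
  I11: { [F → F n ( .] }  — reduce
  I12: { [X → ( a .] }  — reduce

I0 contains reduce item [Y → .] and shift items [X → . ( a], [Y → . a F], [Y → . n a a] — shift-reduce conflict.
I9 contains reduce item [Y → a F .] and shift item [F → F . n (] — shift-reduce conflict.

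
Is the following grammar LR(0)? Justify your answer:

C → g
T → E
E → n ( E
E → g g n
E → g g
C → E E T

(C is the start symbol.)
No. Shift-reduce conflict between [C → g .] and [E → g . g]

A grammar is LR(0) if no state in the canonical LR(0) collection has:
  - both a shift item (dot before a terminal) and a complete item (shift-reduce conflict), or
  - two or more complete items (reduce-reduce conflict; the accept item [C' → C .] counts as a complete item here).

Augment with C' → C and build the canonical LR(0) collection (I0 = CLOSURE({[C' → . C]}), then GOTO on every symbol after a dot until no new states appear). It has 13 states:
  I0: { [C → . E E T], [C → . g], [C' → . C], [E → . g g n], [E → . g g], [E → . n ( E] }  — shift
  I1: { [C' → C .] }  — accept
  I2: { [C → E . E T], [E → . g g n], [E → . g g], [E → . n ( E] }  — shift
  I3: { [C → g .], [E → g . g n], [E → g . g] }  — shift, reduce
  I4: { [E → n . ( E] }  — shift
  I5: { [E → . g g n], [E → . g g], [E → . n ( E], [E → n ( . E] }  — shift
  I6: { [E → n ( E .] }  — reduce
  I7: { [E → g . g n], [E → g . g] }  — shift
  I8: { [E → g g . n], [E → g g .] }  — shift, reduce
  I9: { [E → g g n .] }  — reduce
  I10: { [C → E E . T], [E → . g g n], [E → . g g], [E → . n ( E], [T → . E] }  — shift
  I11: { [T → E .] }  — reduce
  I12: { [C → E E T .] }  — reduce

Conflict in state I3:
  Shift-reduce conflict between [C → g .] and [E → g . g]
So the grammar is NOT LR(0).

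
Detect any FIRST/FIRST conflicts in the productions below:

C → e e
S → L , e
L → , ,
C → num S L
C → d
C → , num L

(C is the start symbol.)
No FIRST/FIRST conflicts.

A FIRST/FIRST conflict occurs when two productions N → α and N → β for the same non-terminal have FIRST(α) ∩ FIRST(β) ≠ ∅ (with ε ∈ FIRST of a nullable right-hand side, so two nullable alternatives also conflict).

Productions for C:
  C → e e: FIRST = { 'e' }
  C → num S L: FIRST = { 'num' }
  C → d: FIRST = { 'd' }
  C → , num L: FIRST = { ',' }
S, L have only one production, so no FIRST/FIRST conflict is possible there.

All alternatives of each non-terminal have pairwise disjoint FIRST sets.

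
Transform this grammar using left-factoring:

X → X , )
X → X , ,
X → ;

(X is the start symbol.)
X → X , X'
X' → )
X' → ,
X → ;

Left-factoring transforms A → αβ₁ | αβ₂ into A → αA' and A' → β₁ | β₂
(α is the longest common prefix among the alternatives). Repeat until
no nonterminal has two alternatives with a common prefix.

Round 1: X has alternatives sharing prefix 'X ,'. Introduce X': X → X , X'
  Add: X' → )
  Add: X' → ,

No remaining common prefixes — done.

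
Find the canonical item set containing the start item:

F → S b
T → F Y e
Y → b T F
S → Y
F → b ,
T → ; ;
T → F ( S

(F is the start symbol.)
{ [F → . S b], [F → . b ,], [F' → . F], [S → . Y], [Y → . b T F] }

First, augment the grammar with F' → F
I₀ = CLOSURE({ [F' → . F] }):
  [F' → . F] has the dot before F: add [F → . S b], [F → . b ,]
  [F → . S b] has the dot before S: add [S → . Y]
  [S → . Y] has the dot before Y: add [Y → . b T F]
No further items can be added.

I₀ = { [F → . S b], [F → . b ,], [F' → . F], [S → . Y], [Y → . b T F] }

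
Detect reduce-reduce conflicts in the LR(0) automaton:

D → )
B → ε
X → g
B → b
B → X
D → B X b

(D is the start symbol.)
No reduce-reduce conflicts

Augment with D' → D and build the canonical LR(0) collection (I0 = CLOSURE({[D' → . D]}), then GOTO on every symbol after a dot until no new states appear). It has 9 states:
  I0: { [B → . X], [B → . b], [B → .], [D → . )], [D → . B X b], [D' → . D], [X → . g] }  — shift, reduce
  I1: { [D → ) .] }  — reduce
  I2: { [D → B . X b], [X → . g] }  — shift
  I3: { [D' → D .] }  — accept
  I4: { [B → X .] }  — reduce
  I5: { [B → b .] }  — reduce
  I6: { [X → g .] }  — reduce
  I7: { [D → B X . b] }  — shift
  I8: { [D → B X b .] }  — reduce

No state contains more than one complete item.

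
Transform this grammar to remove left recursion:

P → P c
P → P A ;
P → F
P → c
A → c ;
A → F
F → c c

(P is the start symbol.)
P → F P'
P → c P'
P' → c P'
P' → A ; P'
P' → ε
A → c ;
A → F
F → c c

P is directly left-recursive. The standard transformation for
  A → A α₁ | ... | A α_m | β₁ | ... | β_n
is
  A  → β₁ A' | ... | β_n A'
  A' → α₁ A' | ... | α_m A' | ε

P → F becomes P → F P'
P → c becomes P → c P'
P → P c becomes P' → c P'
P → P A ; becomes P' → A ; P'
Add P' → ε

Productions for other non-terminals are unchanged:
  A → c ;
  A → F
  F → c c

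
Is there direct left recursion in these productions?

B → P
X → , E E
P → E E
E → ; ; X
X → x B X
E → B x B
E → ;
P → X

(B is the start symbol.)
B → P: starts with P
X → , E E: starts with ','
P → E E: starts with E
E → ; ; X: starts with ';'
X → x B X: starts with x
E → B x B: starts with B
E → ;: starts with ';'
P → X: starts with X

No direct left recursion found.

Answer: No direct left recursion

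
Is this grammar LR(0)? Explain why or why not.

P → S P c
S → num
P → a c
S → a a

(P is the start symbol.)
Yes, the grammar is LR(0)

Augment with P' → P and build the canonical LR(0) collection (I0 = CLOSURE({[P' → . P]}), then GOTO on every symbol after a dot until no new states appear). It has 9 states:
  I0: { [P → . S P c], [P → . a c], [P' → . P], [S → . a a], [S → . num] }  — shift
  I1: { [P' → P .] }  — accept
  I2: { [P → . S P c], [P → . a c], [P → S . P c], [S → . a a], [S → . num] }  — shift
  I3: { [P → a . c], [S → a . a] }  — shift
  I4: { [S → num .] }  — reduce
  I5: { [S → a a .] }  — reduce
  I6: { [P → a c .] }  — reduce
  I7: { [P → S P . c] }  — shift
  I8: { [P → S P c .] }  — reduce

Every state is either a pure shift/goto state or contains exactly one complete item and nothing to shift — no conflicts. The grammar is LR(0).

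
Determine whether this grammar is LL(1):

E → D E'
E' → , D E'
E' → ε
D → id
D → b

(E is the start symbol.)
Yes, the grammar is LL(1).

A grammar is LL(1) if for each non-terminal N with multiple productions, the predict sets of those productions are pairwise disjoint, where PREDICT(N → α) = (FIRST(α) \ {ε}) ∪ (FOLLOW(N) if α ⇒* ε).

Relevant sets:
  FOLLOW(E') = { $ }

For E':
  PREDICT(E' → ',' D E') = { ',' }
  PREDICT(E' → ε) = { $ }
For D:
  PREDICT(D → id) = { 'id' }
  PREDICT(D → b) = { 'b' }
E has a single production, so nothing to check there.

All predict sets are disjoint. The grammar IS LL(1).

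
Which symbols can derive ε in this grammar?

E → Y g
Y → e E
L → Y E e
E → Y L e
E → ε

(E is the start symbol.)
{ 'E' }

A non-terminal is nullable if it can derive ε (the empty string): either it has an ε-production, or it has a production whose right-hand side consists entirely of nullable non-terminals.

ε-productions: E → ε
So E is immediately nullable.
No further non-terminal can be added: every production for the remaining non-terminals contains a terminal or a non-nullable non-terminal.
Nullable = { 'E' }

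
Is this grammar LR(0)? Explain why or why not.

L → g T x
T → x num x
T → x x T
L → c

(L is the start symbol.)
Yes, the grammar is LR(0)

A grammar is LR(0) if no state in the canonical LR(0) collection has:
  - both a shift item (dot before a terminal) and a complete item (shift-reduce conflict), or
  - two or more complete items (reduce-reduce conflict; the accept item [L' → L .] counts as a complete item here).

Augment with L' → L and build the canonical LR(0) collection (I0 = CLOSURE({[L' → . L]}), then GOTO on every symbol after a dot until no new states appear). It has 11 states:
  I0: { [L → . c], [L → . g T x], [L' → . L] }  — shift
  I1: { [L' → L .] }  — accept
  I2: { [L → c .] }  — reduce
  I3: { [L → g . T x], [T → . x num x], [T → . x x T] }  — shift
  I4: { [L → g T . x] }  — shift
  I5: { [T → x . num x], [T → x . x T] }  — shift
  I6: { [T → x num . x] }  — shift
  I7: { [T → . x num x], [T → . x x T], [T → x x . T] }  — shift
  I8: { [T → x x T .] }  — reduce
  I9: { [T → x num x .] }  — reduce
  I10: { [L → g T x .] }  — reduce

Every state is either a pure shift/goto state or contains exactly one complete item and nothing to shift — no conflicts. The grammar is LR(0).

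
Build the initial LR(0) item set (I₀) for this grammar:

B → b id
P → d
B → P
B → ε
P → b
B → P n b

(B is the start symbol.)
First, augment the grammar with B' → B
I₀ = CLOSURE({ [B' → . B] }):
  [B' → . B] has the dot before B: add [B → . b id], [B → . P], [B → .], [B → . P n b]
  [B → . P] has the dot before P: add [P → . d], [P → . b]
No further items can be added.

I₀ = { [B → . P n b], [B → . P], [B → . b id], [B → .], [B' → . B], [P → . b], [P → . d] }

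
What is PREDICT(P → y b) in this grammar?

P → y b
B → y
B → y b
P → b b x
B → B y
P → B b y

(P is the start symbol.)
PREDICT(P → y b) = (FIRST(RHS) \ {ε}) ∪ (FOLLOW(P) if ε ∈ FIRST(RHS), i.e. RHS ⇒* ε)
FIRST(y b) = { 'y' }
ε ∉ FIRST(y b), so FOLLOW(P) is not added.
PREDICT(P → y b) = { 'y' }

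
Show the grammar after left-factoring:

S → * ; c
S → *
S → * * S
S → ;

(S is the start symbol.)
S → * S'
S' → ; c
S' → ε
S' → * S
S → ;

Left-factoring transforms A → αβ₁ | αβ₂ into A → αA' and A' → β₁ | β₂
(α is the longest common prefix among the alternatives). Repeat until
no nonterminal has two alternatives with a common prefix.

Round 1: S has alternatives sharing prefix '*'. Introduce S': S → * S'
  Add: S' → ; c
  Add: S' → ε
  Add: S' → * S

No remaining common prefixes — done.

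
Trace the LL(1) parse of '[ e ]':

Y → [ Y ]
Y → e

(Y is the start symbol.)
LL(1) parsing maintains a stack (initially the start symbol over $) and the input. At each step: if the stack top is a terminal, match it against the current input token; if it is a non-terminal N, replace it with the RHS of M[N, lookahead] (the unique production whose predict set contains the lookahead).

Stack is shown with the top on the left.

Stack    Input    Action
------------------------
Y $      [ e ] $  output Y → [ Y ]
[ Y ] $  [ e ] $  match '['
Y ] $    e ] $    output Y → e
e ] $    e ] $    match 'e'
] $      ] $      match ']'
$        $        accept

The string is accepted.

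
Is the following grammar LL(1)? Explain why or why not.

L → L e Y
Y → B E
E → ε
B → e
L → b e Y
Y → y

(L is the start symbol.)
A grammar is LL(1) if for each non-terminal N with multiple productions, the predict sets of those productions are pairwise disjoint, where PREDICT(N → α) = (FIRST(α) \ {ε}) ∪ (FOLLOW(N) if α ⇒* ε).

Relevant sets:
  FIRST(L) = { 'b' }
  FIRST(B) = { 'e' }

For L:
  PREDICT(L → L e Y) = { 'b' }
  PREDICT(L → b e Y) = { 'b' }
For Y:
  PREDICT(Y → B E) = { 'e' }
  PREDICT(Y → y) = { 'y' }
E, B have a single production, so nothing to check there.

Conflict found: Predict set conflict for L: { 'b' }
The grammar is NOT LL(1).

Answer: No. Predict set conflict for L: { 'b' }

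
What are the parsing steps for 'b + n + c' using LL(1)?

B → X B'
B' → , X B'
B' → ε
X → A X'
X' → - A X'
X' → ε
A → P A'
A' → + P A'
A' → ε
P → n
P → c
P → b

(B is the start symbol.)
LL(1) parsing maintains a stack (initially the start symbol over $) and the input. At each step: if the stack top is a terminal, match it against the current input token; if it is a non-terminal N, replace it with the RHS of M[N, lookahead] (the unique production whose predict set contains the lookahead).

Stack is shown with the top on the left.

Stack           Input        Action
-----------------------------------
B $             b + n + c $  output B → X B'
X B' $          b + n + c $  output X → A X'
A X' B' $       b + n + c $  output A → P A'
P A' X' B' $    b + n + c $  output P → b
b A' X' B' $    b + n + c $  match 'b'
A' X' B' $      + n + c $    output A' → + P A'
+ P A' X' B' $  + n + c $    match '+'
P A' X' B' $    n + c $      output P → n
n A' X' B' $    n + c $      match 'n'
A' X' B' $      + c $        output A' → + P A'
+ P A' X' B' $  + c $        match '+'
P A' X' B' $    c $          output P → c
c A' X' B' $    c $          match 'c'
A' X' B' $      $            output A' → ε
X' B' $         $            output X' → ε
B' $            $            output B' → ε
$               $            accept

The string is accepted.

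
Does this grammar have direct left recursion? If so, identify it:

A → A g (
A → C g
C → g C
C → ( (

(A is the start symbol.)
Direct left recursion occurs when N → N α for some non-terminal N (the right-hand side begins with the left-hand side itself).

A → A g (: LEFT RECURSIVE (starts with A)
A → C g: starts with C
C → g C: starts with g
C → ( (: starts with '('

The grammar has direct left recursion on: A.

Answer: Yes, A is left-recursive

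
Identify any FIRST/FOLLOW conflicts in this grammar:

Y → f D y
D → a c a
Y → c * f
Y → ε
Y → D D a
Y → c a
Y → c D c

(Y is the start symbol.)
No FIRST/FOLLOW conflicts.

Nullable non-terminals: Y.
FIRST sets used below: FIRST(D) = { 'a' }

Y: nullable alternative(s) Y → ε; FOLLOW(Y) = { $ }
  Y → f D y: FIRST \ {ε} = { 'f' } — disjoint from FOLLOW(Y)
  Y → c * f: FIRST \ {ε} = { 'c' } — disjoint from FOLLOW(Y)
  Y → ε: FIRST \ {ε} = { } — this is the only nullable alternative, skip
  Y → D D a: FIRST \ {ε} = { 'a' } — disjoint from FOLLOW(Y)
  Y → c a: FIRST \ {ε} = { 'c' } — disjoint from FOLLOW(Y)
  Y → c D c: FIRST \ {ε} = { 'c' } — disjoint from FOLLOW(Y)

D has no nullable alternative, so no FIRST/FOLLOW check is needed there.

No FIRST/FOLLOW conflicts found.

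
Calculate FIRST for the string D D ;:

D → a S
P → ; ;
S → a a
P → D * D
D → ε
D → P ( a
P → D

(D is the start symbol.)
FIRST sets of the non-terminals involved (from the grammar, by fixed-point iteration):
  FIRST(D) = { '(', '*', ';', 'a', ε }

To compute FIRST(D D ;), process the symbols left to right:
Symbol D is a non-terminal. Add FIRST(D) \ {ε} = { '(', '*', ';', 'a' }
D is nullable (ε ∈ FIRST(D)), continue to the next symbol.
Symbol D is a non-terminal. Add FIRST(D) \ {ε} = { '(', '*', ';', 'a' }
D is nullable (ε ∈ FIRST(D)), continue to the next symbol.
Symbol ; is a terminal. Add ';' and stop.
FIRST(D D ;) = { '(', '*', ';', 'a' }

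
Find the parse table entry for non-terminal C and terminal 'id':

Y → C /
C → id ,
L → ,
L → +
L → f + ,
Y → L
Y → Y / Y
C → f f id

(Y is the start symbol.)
To find M[C, 'id'], we find productions for C where 'id' is in the predict set (PREDICT(N → α) = (FIRST(α) \ {ε}) ∪ (FOLLOW(N) if α ⇒* ε)).

C → id ,: PREDICT = { 'id' }
  'id' is in predict set, so this production goes in M[C, 'id']
C → f f id: PREDICT = { 'f' }

M[C, 'id'] = C → id ,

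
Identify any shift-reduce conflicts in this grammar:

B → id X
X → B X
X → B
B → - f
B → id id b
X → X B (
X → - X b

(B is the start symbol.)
A shift-reduce conflict occurs when an LR(0) state has both:
  - a complete (reduce) item [A → α .] (dot at the end), and
  - a shift item [B → β . c γ] (dot before a terminal).

Augment with B' → B and build the canonical LR(0) collection (I0 = CLOSURE({[B' → . B]}), then GOTO on every symbol after a dot until no new states appear). It has 15 states:
  I0: { [B → . - f], [B → . id X], [B → . id id b], [B' → . B] }  — shift
  I1: { [B → - . f] }  — shift
  I2: { [B' → B .] }  — accept
  I3: { [B → . - f], [B → . id X], [B → . id id b], [B → id . X], [B → id . id b], [X → . - X b], [X → . B X], [X → . B], [X → . X B (] }  — shift
  I4: { [B → - . f], [B → . - f], [B → . id X], [B → . id id b], [X → - . X b], [X → . - X b], [X → . B X], [X → . B], [X → . X B (] }  — shift
  I5: { [B → . - f], [B → . id X], [B → . id id b], [X → . - X b], [X → . B X], [X → . B], [X → . X B (], [X → B . X], [X → B .] }  — shift, reduce
  I6: { [B → . - f], [B → . id X], [B → . id id b], [B → id X .], [X → X . B (] }  — shift, reduce
  I7: { [B → . - f], [B → . id X], [B → . id id b], [B → id . X], [B → id . id b], [B → id id . b], [X → . - X b], [X → . B X], [X → . B], [X → . X B (] }  — shift
  I8: { [B → id id b .] }  — reduce
  I9: { [X → X B . (] }  — shift
  I10: { [X → X B ( .] }  — reduce
  I11: { [B → . - f], [B → . id X], [B → . id id b], [X → B X .], [X → X . B (] }  — shift, reduce
  I12: { [B → . - f], [B → . id X], [B → . id id b], [X → - X . b], [X → X . B (] }  — shift
  I13: { [B → - f .] }  — reduce
  I14: { [X → - X b .] }  — reduce

I5 contains reduce item [X → B .] and shift items [B → . - f], [B → . id X], [B → . id id b], [X → . - X b] — shift-reduce conflict.
I6 contains reduce item [B → id X .] and shift items [B → . - f], [B → . id X], [B → . id id b] — shift-reduce conflict.
I11 contains reduce item [X → B X .] and shift items [B → . - f], [B → . id X], [B → . id id b] — shift-reduce conflict.

Answer: Yes — I5: [X → B .] vs [B → . - f]; I6: [B → id X .] vs [B → . - f]; I11: [X → B X .] vs [B → . - f]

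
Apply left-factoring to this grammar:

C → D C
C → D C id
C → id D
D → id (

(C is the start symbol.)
C → D C C'
C' → ε
C' → id
C → id D
D → id (

Left-factoring transforms A → αβ₁ | αβ₂ into A → αA' and A' → β₁ | β₂
(α is the longest common prefix among the alternatives). Repeat until
no nonterminal has two alternatives with a common prefix.

Round 1: C has alternatives sharing prefix 'D C'. Introduce C': C → D C C'
  Add: C' → ε
  Add: C' → id

No remaining common prefixes — done.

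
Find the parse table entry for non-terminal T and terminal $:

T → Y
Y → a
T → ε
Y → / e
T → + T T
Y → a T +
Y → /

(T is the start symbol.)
T → ε

To find M[T, $], we find productions for T where $ is in the predict set (PREDICT(N → α) = (FIRST(α) \ {ε}) ∪ (FOLLOW(N) if α ⇒* ε)).

Relevant sets:
  FIRST(Y) = { '/', 'a' }
  FOLLOW(T) = { $, '+', '/', 'a' }

T → Y: PREDICT = { '/', 'a' }
T → ε: PREDICT = { $, '+', '/', 'a' }
  $ is in predict set, so this production goes in M[T, $]
T → + T T: PREDICT = { '+' }

M[T, $] = T → ε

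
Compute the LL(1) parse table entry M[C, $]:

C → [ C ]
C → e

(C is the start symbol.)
Empty (error entry)

To find M[C, $], we find productions for C where $ is in the predict set (PREDICT(N → α) = (FIRST(α) \ {ε}) ∪ (FOLLOW(N) if α ⇒* ε)).

C → [ C ]: PREDICT = { '[' }
C → e: PREDICT = { 'e' }

M[C, $] is empty (no production applies)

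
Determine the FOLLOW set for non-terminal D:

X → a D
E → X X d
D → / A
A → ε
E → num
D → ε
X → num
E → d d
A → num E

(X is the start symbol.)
To compute FOLLOW(D), find every occurrence of D on a right-hand side N → α D β: add FIRST(β) \ {ε}, and if β is empty or nullable also add FOLLOW(N). Iterate to a fixed point.

In X → a D: D is at the end, add FOLLOW(X)

The FOLLOW sets referred to above (computed the same way, to a fixed point):
  FOLLOW(X) = { $, 'a', 'd', 'num' }

Taking the union: FOLLOW(D) = { $, 'a', 'd', 'num' }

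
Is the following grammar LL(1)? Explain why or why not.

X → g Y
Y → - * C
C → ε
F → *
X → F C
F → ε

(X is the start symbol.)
Yes, the grammar is LL(1).

A grammar is LL(1) if for each non-terminal N with multiple productions, the predict sets of those productions are pairwise disjoint, where PREDICT(N → α) = (FIRST(α) \ {ε}) ∪ (FOLLOW(N) if α ⇒* ε).

Relevant sets:
  FIRST(F) = { '*', ε }
  FIRST(C) = { ε }
  FOLLOW(X) = { $ }
  FOLLOW(F) = { $ }

For X:
  PREDICT(X → g Y) = { 'g' }
  PREDICT(X → F C) = { $, '*' }
For F:
  PREDICT(F → '*') = { '*' }
  PREDICT(F → ε) = { $ }
Y, C have a single production, so nothing to check there.

All predict sets are disjoint. The grammar IS LL(1).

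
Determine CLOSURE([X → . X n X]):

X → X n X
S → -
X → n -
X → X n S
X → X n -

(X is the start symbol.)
To compute CLOSURE, for each item [A → α.Bβ] where B is a non-terminal, add [B → .γ] for all productions B → γ; repeat for the newly added items until nothing changes.

Start with: [X → . X n X]
  [X → . X n X] has the dot before X: add [X → . n -], [X → . X n S], [X → . X n -]
No further items can be added.

CLOSURE = { [X → . X n -], [X → . X n S], [X → . X n X], [X → . n -] }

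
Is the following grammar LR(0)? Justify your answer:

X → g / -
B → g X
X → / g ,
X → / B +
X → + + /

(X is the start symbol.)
A grammar is LR(0) if no state in the canonical LR(0) collection has:
  - both a shift item (dot before a terminal) and a complete item (shift-reduce conflict), or
  - two or more complete items (reduce-reduce conflict; the accept item [X' → X .] counts as a complete item here).

Augment with X' → X and build the canonical LR(0) collection (I0 = CLOSURE({[X' → . X]}), then GOTO on every symbol after a dot until no new states appear). It has 14 states:
  I0: { [X → . + + /], [X → . / B +], [X → . / g ,], [X → . g / -], [X' → . X] }  — shift
  I1: { [X → + . + /] }  — shift
  I2: { [B → . g X], [X → / . B +], [X → / . g ,] }  — shift
  I3: { [X' → X .] }  — accept
  I4: { [X → g . / -] }  — shift
  I5: { [X → g / . -] }  — shift
  I6: { [X → g / - .] }  — reduce
  I7: { [X → / B . +] }  — shift
  I8: { [B → g . X], [X → . + + /], [X → . / B +], [X → . / g ,], [X → . g / -], [X → / g . ,] }  — shift
  I9: { [X → / g , .] }  — reduce
  I10: { [B → g X .] }  — reduce
  I11: { [X → / B + .] }  — reduce
  I12: { [X → + + . /] }  — shift
  I13: { [X → + + / .] }  — reduce

Every state is either a pure shift/goto state or contains exactly one complete item and nothing to shift — no conflicts. The grammar is LR(0).

Answer: Yes, the grammar is LR(0)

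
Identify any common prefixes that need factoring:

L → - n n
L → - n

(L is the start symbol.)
Left-factoring is needed when two productions for the same non-terminal
share a common prefix on the right-hand side.

Productions for L:
  L → - n n
  L → - n

Found common prefix '- n' in productions for L

Answer: Yes, L has productions with common prefix '- n'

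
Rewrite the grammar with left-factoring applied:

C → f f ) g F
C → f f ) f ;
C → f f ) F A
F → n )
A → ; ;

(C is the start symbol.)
C → f f ) C'
C' → g F
C' → f ;
C' → F A
F → n )
A → ; ;

Left-factoring transforms A → αβ₁ | αβ₂ into A → αA' and A' → β₁ | β₂
(α is the longest common prefix among the alternatives). Repeat until
no nonterminal has two alternatives with a common prefix.

Round 1: C has alternatives sharing prefix 'f f )'. Introduce C': C → f f ) C'
  Add: C' → g F
  Add: C' → f ;
  Add: C' → F A

No remaining common prefixes — done.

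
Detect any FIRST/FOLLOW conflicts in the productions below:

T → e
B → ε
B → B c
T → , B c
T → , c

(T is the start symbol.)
Yes. B → B c with FOLLOW(B) on { 'c' }

Nullable non-terminals: B.
FIRST sets used below: FIRST(B) = { 'c', ε }

B: nullable alternative(s) B → ε; FOLLOW(B) = { 'c' }
  B → ε: FIRST \ {ε} = { } — this is the only nullable alternative, skip
  B → B c: FIRST \ {ε} = { 'c' } — overlaps FOLLOW(B) on { 'c' }: CONFLICT

T has no nullable alternative, so no FIRST/FOLLOW check is needed there.

So the grammar has 1 FIRST/FOLLOW conflict (marked CONFLICT above).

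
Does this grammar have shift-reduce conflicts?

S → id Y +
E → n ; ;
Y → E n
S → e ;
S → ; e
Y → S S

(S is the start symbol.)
No shift-reduce conflicts

Augment with S' → S and build the canonical LR(0) collection (I0 = CLOSURE({[S' → . S]}), then GOTO on every symbol after a dot until no new states appear). It has 16 states:
  I0: { [S → . ; e], [S → . e ;], [S → . id Y +], [S' → . S] }  — shift
  I1: { [S → ; . e] }  — shift
  I2: { [S' → S .] }  — accept
  I3: { [S → e . ;] }  — shift
  I4: { [E → . n ; ;], [S → . ; e], [S → . e ;], [S → . id Y +], [S → id . Y +], [Y → . E n], [Y → . S S] }  — shift
  I5: { [Y → E . n] }  — shift
  I6: { [S → . ; e], [S → . e ;], [S → . id Y +], [Y → S . S] }  — shift
  I7: { [S → id Y . +] }  — shift
  I8: { [E → n . ; ;] }  — shift
  I9: { [E → n ; . ;] }  — shift
  I10: { [E → n ; ; .] }  — reduce
  I11: { [S → id Y + .] }  — reduce
  I12: { [Y → S S .] }  — reduce
  I13: { [Y → E n .] }  — reduce
  I14: { [S → e ; .] }  — reduce
  I15: { [S → ; e .] }  — reduce

No state contains both a complete item and a shift item.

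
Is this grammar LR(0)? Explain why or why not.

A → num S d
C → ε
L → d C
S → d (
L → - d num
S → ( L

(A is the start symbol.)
Augment with A' → A and build the canonical LR(0) collection (I0 = CLOSURE({[A' → . A]}), then GOTO on every symbol after a dot until no new states appear). It has 14 states:
  I0: { [A → . num S d], [A' → . A] }  — shift
  I1: { [A' → A .] }  — accept
  I2: { [A → num . S d], [S → . ( L], [S → . d (] }  — shift
  I3: { [L → . - d num], [L → . d C], [S → ( . L] }  — shift
  I4: { [A → num S . d] }  — shift
  I5: { [S → d . (] }  — shift
  I6: { [S → d ( .] }  — reduce
  I7: { [A → num S d .] }  — reduce
  I8: { [L → - . d num] }  — shift
  I9: { [S → ( L .] }  — reduce
  I10: { [C → .], [L → d . C] }  — reduce
  I11: { [L → d C .] }  — reduce
  I12: { [L → - d . num] }  — shift
  I13: { [L → - d num .] }  — reduce

Every state is either a pure shift/goto state or contains exactly one complete item and nothing to shift — no conflicts. The grammar is LR(0).

Answer: Yes, the grammar is LR(0)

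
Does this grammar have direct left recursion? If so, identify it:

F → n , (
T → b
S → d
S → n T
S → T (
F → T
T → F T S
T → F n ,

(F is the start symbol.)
Direct left recursion occurs when N → N α for some non-terminal N (the right-hand side begins with the left-hand side itself).

F → n , (: starts with n
T → b: starts with b
S → d: starts with d
S → n T: starts with n
S → T (: starts with T
F → T: starts with T
T → F T S: starts with F
T → F n ,: starts with F

No direct left recursion found.

Answer: No direct left recursion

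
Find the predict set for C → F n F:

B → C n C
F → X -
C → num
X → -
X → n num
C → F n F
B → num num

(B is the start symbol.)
{ '-', 'n' }

PREDICT(C → F n F) = (FIRST(RHS) \ {ε}) ∪ (FOLLOW(C) if ε ∈ FIRST(RHS), i.e. RHS ⇒* ε)
FIRST(F) = { '-', 'n' }
FIRST(F n F) = { '-', 'n' }
ε ∉ FIRST(F n F), so FOLLOW(C) is not added.
PREDICT(C → F n F) = { '-', 'n' }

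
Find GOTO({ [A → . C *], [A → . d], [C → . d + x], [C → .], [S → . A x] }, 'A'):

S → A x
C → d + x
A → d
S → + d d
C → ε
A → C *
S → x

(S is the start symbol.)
GOTO(I, 'A') = CLOSURE({ [A → αX.β] : [A → α.Xβ] ∈ I, X = 'A' })

Items with dot before 'A', with the dot advanced:
  [S → . A x] → [S → A . x]
Closure adds nothing (no advanced item has the dot before a non-terminal).

GOTO = { [S → A . x] }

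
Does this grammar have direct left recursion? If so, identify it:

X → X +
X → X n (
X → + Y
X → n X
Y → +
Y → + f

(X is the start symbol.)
Direct left recursion occurs when N → N α for some non-terminal N (the right-hand side begins with the left-hand side itself).

X → X +: LEFT RECURSIVE (starts with X)
X → X n (: LEFT RECURSIVE (starts with X)
X → + Y: starts with '+'
X → n X: starts with n
Y → +: starts with '+'
Y → + f: starts with '+'

The grammar has direct left recursion on: X.

Answer: Yes, X is left-recursive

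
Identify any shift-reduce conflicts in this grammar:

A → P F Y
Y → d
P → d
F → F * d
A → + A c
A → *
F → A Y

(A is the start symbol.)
A shift-reduce conflict occurs when an LR(0) state has both:
  - a complete (reduce) item [A → α .] (dot at the end), and
  - a shift item [B → β . c γ] (dot before a terminal).

Augment with A' → A and build the canonical LR(0) collection (I0 = CLOSURE({[A' → . A]}), then GOTO on every symbol after a dot until no new states appear). It has 15 states:
  I0: { [A → . *], [A → . + A c], [A → . P F Y], [A' → . A], [P → . d] }  — shift
  I1: { [A → * .] }  — reduce
  I2: { [A → + . A c], [A → . *], [A → . + A c], [A → . P F Y], [P → . d] }  — shift
  I3: { [A' → A .] }  — accept
  I4: { [A → . *], [A → . + A c], [A → . P F Y], [A → P . F Y], [F → . A Y], [F → . F * d], [P → . d] }  — shift
  I5: { [P → d .] }  — reduce
  I6: { [F → A . Y], [Y → . d] }  — shift
  I7: { [A → P F . Y], [F → F . * d], [Y → . d] }  — shift
  I8: { [F → F * . d] }  — shift
  I9: { [A → P F Y .] }  — reduce
  I10: { [Y → d .] }  — reduce
  I11: { [F → F * d .] }  — reduce
  I12: { [F → A Y .] }  — reduce
  I13: { [A → + A . c] }  — shift
  I14: { [A → + A c .] }  — reduce

No state contains both a complete item and a shift item.

Answer: No shift-reduce conflicts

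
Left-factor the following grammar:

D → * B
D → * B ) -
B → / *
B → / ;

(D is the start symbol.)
D → * B D'
D' → ε
D' → ) -
B → / B'
B' → *
B' → ;

Left-factoring transforms A → αβ₁ | αβ₂ into A → αA' and A' → β₁ | β₂
(α is the longest common prefix among the alternatives). Repeat until
no nonterminal has two alternatives with a common prefix.

Round 1: D has alternatives sharing prefix '* B'. Introduce D': D → * B D'
  Add: D' → ε
  Add: D' → ) -

Round 2: B has alternatives sharing prefix '/'. Introduce B': B → / B'
  Add: B' → *
  Add: B' → ;

No remaining common prefixes — done.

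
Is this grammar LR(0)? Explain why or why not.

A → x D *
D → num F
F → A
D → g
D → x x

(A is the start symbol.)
Augment with A' → A and build the canonical LR(0) collection (I0 = CLOSURE({[A' → . A]}), then GOTO on every symbol after a dot until no new states appear). It has 11 states:
  I0: { [A → . x D *], [A' → . A] }  — shift
  I1: { [A' → A .] }  — accept
  I2: { [A → x . D *], [D → . g], [D → . num F], [D → . x x] }  — shift
  I3: { [A → x D . *] }  — shift
  I4: { [D → g .] }  — reduce
  I5: { [A → . x D *], [D → num . F], [F → . A] }  — shift
  I6: { [D → x . x] }  — shift
  I7: { [D → x x .] }  — reduce
  I8: { [F → A .] }  — reduce
  I9: { [D → num F .] }  — reduce
  I10: { [A → x D * .] }  — reduce

Every state is either a pure shift/goto state or contains exactly one complete item and nothing to shift — no conflicts. The grammar is LR(0).

Answer: Yes, the grammar is LR(0)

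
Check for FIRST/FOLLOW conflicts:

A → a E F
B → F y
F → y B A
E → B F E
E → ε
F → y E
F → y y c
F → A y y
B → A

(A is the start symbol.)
A FIRST/FOLLOW conflict occurs when a non-terminal N has a nullable alternative N → β (β ⇒* ε) and another alternative N → α with FIRST(α) ∩ FOLLOW(N) ≠ ∅: on such a lookahead the parser cannot decide between expanding α and letting N vanish via β.

Nullable non-terminals: E.
FIRST sets used below: FIRST(B) = { 'a', 'y' }

E: nullable alternative(s) E → ε; FOLLOW(E) = { $, 'a', 'y' }
  E → B F E: FIRST \ {ε} = { 'a', 'y' } — overlaps FOLLOW(E) on { 'a', 'y' }: CONFLICT
  E → ε: FIRST \ {ε} = { } — this is the only nullable alternative, skip

A, B, F have no nullable alternative, so no FIRST/FOLLOW check is needed there.

So the grammar has 1 FIRST/FOLLOW conflict (marked CONFLICT above).

Answer: Yes. E → B F E with FOLLOW(E) on { 'a', 'y' }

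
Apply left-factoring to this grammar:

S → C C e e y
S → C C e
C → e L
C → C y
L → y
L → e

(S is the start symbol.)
Left-factoring transforms A → αβ₁ | αβ₂ into A → αA' and A' → β₁ | β₂
(α is the longest common prefix among the alternatives). Repeat until
no nonterminal has two alternatives with a common prefix.

Round 1: S has alternatives sharing prefix 'C C e'. Introduce S': S → C C e S'
  Add: S' → e y
  Add: S' → ε

No remaining common prefixes — done.

Resulting grammar:
S → C C e S'
S' → e y
S' → ε
C → e L
C → C y
L → y
L → e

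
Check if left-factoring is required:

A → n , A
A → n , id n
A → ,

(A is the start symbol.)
Yes, A has productions with common prefix 'n ,'

Left-factoring is needed when two productions for the same non-terminal
share a common prefix on the right-hand side.

Productions for A:
  A → n , A
  A → n , id n
  A → ,

Found common prefix 'n ,' in productions for A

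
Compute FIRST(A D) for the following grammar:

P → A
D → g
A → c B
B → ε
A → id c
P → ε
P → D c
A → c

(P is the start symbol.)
FIRST sets of the non-terminals involved (from the grammar, by fixed-point iteration):
  FIRST(A) = { 'c', 'id' }

To compute FIRST(A D), process the symbols left to right:
Symbol A is a non-terminal. Add FIRST(A) \ {ε} = { 'c', 'id' }
A is not nullable (ε ∉ FIRST(A)), so stop here.
FIRST(A D) = { 'c', 'id' }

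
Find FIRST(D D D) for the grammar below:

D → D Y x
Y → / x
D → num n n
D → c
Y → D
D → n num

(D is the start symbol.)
FIRST sets of the non-terminals involved (from the grammar, by fixed-point iteration):
  FIRST(D) = { 'c', 'n', 'num' }

To compute FIRST(D D D), process the symbols left to right:
Symbol D is a non-terminal. Add FIRST(D) \ {ε} = { 'c', 'n', 'num' }
D is not nullable (ε ∉ FIRST(D)), so stop here.
FIRST(D D D) = { 'c', 'n', 'num' }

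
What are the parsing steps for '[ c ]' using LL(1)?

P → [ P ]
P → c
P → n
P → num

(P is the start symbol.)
LL(1) parsing maintains a stack (initially the start symbol over $) and the input. At each step: if the stack top is a terminal, match it against the current input token; if it is a non-terminal N, replace it with the RHS of M[N, lookahead] (the unique production whose predict set contains the lookahead).

Stack is shown with the top on the left.

Stack    Input    Action
------------------------
P $      [ c ] $  output P → [ P ]
[ P ] $  [ c ] $  match '['
P ] $    c ] $    output P → c
c ] $    c ] $    match 'c'
] $      ] $      match ']'
$        $        accept

The string is accepted.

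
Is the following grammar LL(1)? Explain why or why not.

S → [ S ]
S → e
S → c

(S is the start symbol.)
A grammar is LL(1) if for each non-terminal N with multiple productions, the predict sets of those productions are pairwise disjoint, where PREDICT(N → α) = (FIRST(α) \ {ε}) ∪ (FOLLOW(N) if α ⇒* ε).

For S:
  PREDICT(S → '[' S ']') = { '[' }
  PREDICT(S → e) = { 'e' }
  PREDICT(S → c) = { 'c' }

All predict sets are disjoint. The grammar IS LL(1).

Answer: Yes, the grammar is LL(1).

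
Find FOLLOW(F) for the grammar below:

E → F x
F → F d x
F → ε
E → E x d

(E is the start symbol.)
{ 'd', 'x' }

To compute FOLLOW(F), find every occurrence of F on a right-hand side N → α F β: add FIRST(β) \ {ε}, and if β is empty or nullable also add FOLLOW(N). Iterate to a fixed point.

In E → F x: F is followed by x, add FIRST(x) \ {ε} = { 'x' }
In F → F d x: F is followed by d x, add FIRST(d x) \ {ε} = { 'd' }

Taking the union: FOLLOW(F) = { 'd', 'x' }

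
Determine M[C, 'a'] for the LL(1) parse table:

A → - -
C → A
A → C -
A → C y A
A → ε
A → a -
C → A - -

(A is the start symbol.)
C → A, C → A - -

To find M[C, 'a'], we find productions for C where 'a' is in the predict set (PREDICT(N → α) = (FIRST(α) \ {ε}) ∪ (FOLLOW(N) if α ⇒* ε)).

Relevant sets:
  FIRST(A) = { '-', 'a', 'y', ε }
  FOLLOW(C) = { '-', 'y' }

C → A: PREDICT = { '-', 'a', 'y' }
  'a' is in predict set, so this production goes in M[C, 'a']
C → A - -: PREDICT = { '-', 'a', 'y' }
  'a' is in predict set, so this production goes in M[C, 'a']

M[C, 'a'] = C → A, C → A - -  (a multiply-defined cell — the grammar is not LL(1))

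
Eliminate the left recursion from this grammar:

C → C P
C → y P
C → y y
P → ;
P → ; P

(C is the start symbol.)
C → y P C'
C → y y C'
C' → P C'
C' → ε
P → ;
P → ; P

C is directly left-recursive. The standard transformation for
  A → A α₁ | ... | A α_m | β₁ | ... | β_n
is
  A  → β₁ A' | ... | β_n A'
  A' → α₁ A' | ... | α_m A' | ε

C → y P becomes C → y P C'
C → y y becomes C → y y C'
C → C P becomes C' → P C'
Add C' → ε

Productions for other non-terminals are unchanged:
  P → ;
  P → ; P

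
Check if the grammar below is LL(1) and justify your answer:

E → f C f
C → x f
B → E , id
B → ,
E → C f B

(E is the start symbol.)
A grammar is LL(1) if for each non-terminal N with multiple productions, the predict sets of those productions are pairwise disjoint, where PREDICT(N → α) = (FIRST(α) \ {ε}) ∪ (FOLLOW(N) if α ⇒* ε).

Relevant sets:
  FIRST(C) = { 'x' }
  FIRST(E) = { 'f', 'x' }

For E:
  PREDICT(E → f C f) = { 'f' }
  PREDICT(E → C f B) = { 'x' }
For B:
  PREDICT(B → E ',' id) = { 'f', 'x' }
  PREDICT(B → ',') = { ',' }
C has a single production, so nothing to check there.

All predict sets are disjoint. The grammar IS LL(1).

Answer: Yes, the grammar is LL(1).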